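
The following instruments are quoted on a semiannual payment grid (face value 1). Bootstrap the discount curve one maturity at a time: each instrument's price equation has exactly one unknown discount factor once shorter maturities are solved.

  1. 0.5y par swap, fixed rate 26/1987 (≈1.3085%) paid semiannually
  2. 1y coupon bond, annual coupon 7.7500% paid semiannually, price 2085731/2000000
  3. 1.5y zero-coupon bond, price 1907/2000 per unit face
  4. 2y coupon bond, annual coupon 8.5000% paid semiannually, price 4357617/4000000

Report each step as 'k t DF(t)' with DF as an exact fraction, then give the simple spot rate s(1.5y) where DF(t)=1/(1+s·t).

1 1/2 1987/2000
2 1 9669/10000
3 3/2 1907/2000
4 2 4631/5000
s(1.5y) = (1/(1907/2000) − 1)/(3/2) = 62/1907 ≈ 3.2512%

step 1 [0.5y] swap r/2=13/1987: DF=(1 − 13/1987·(0))/(1+13/1987) = 1987/2000 ≈ 0.993500
step 2 [1y] bond c/2=31/800: DF=(2085731/2000000 − 31/800·(0.993500))/(1+31/800) = 9669/10000 ≈ 0.966900
step 3 [1.5y] zero: DF = P = 1907/2000 ≈ 0.953500
step 4 [2y] bond c/2=17/400: DF=(4357617/4000000 − 17/400·(0.993500+0.966900+0.953500))/(1+17/400) = 4631/5000 ≈ 0.926200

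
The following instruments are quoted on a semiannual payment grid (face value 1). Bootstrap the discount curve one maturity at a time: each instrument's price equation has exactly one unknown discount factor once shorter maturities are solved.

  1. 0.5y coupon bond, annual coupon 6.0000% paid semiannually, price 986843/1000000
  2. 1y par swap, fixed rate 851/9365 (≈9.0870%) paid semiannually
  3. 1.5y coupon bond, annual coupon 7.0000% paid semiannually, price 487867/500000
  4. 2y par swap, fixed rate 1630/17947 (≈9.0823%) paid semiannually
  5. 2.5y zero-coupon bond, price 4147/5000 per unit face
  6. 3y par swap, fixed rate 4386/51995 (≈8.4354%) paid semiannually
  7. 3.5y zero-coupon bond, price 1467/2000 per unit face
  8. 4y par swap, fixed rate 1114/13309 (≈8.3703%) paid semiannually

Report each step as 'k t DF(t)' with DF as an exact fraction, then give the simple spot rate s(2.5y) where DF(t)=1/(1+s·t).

1 1/2 9581/10000
2 1 9149/10000
3 3/2 4397/5000
4 2 837/1000
5 5/2 4147/5000
6 3 7807/10000
7 7/2 1467/2000
8 4 1443/2000
s(2.5y) = (1/(4147/5000) − 1)/(5/2) = 1706/20735 ≈ 8.2276%

step 1 [0.5y] bond c/2=3/100: DF=(986843/1000000 − 3/100·(0))/(1+3/100) = 9581/10000 ≈ 0.958100
step 2 [1y] swap r/2=851/18730: DF=(1 − 851/18730·(0.958100))/(1+851/18730) = 9149/10000 ≈ 0.914900
step 3 [1.5y] bond c/2=7/200: DF=(487867/500000 − 7/200·(0.958100+0.914900))/(1+7/200) = 4397/5000 ≈ 0.879400
step 4 [2y] swap r/2=815/17947: DF=(1 − 815/17947·(0.958100+0.914900+0.879400))/(1+815/17947) = 837/1000 ≈ 0.837000
step 5 [2.5y] zero: DF = P = 4147/5000 ≈ 0.829400
step 6 [3y] swap r/2=2193/51995: DF=(1 − 2193/51995·(0.958100+0.914900+0.879400+0.837000+0.829400))/(1+2193/51995) = 7807/10000 ≈ 0.780700
step 7 [3.5y] zero: DF = P = 1467/2000 ≈ 0.733500
step 8 [4y] swap r/2=557/13309: DF=(1 − 557/13309·(0.958100+0.914900+0.879400+0.837000+0.829400+0.780700+0.733500))/(1+557/13309) = 1443/2000 ≈ 0.721500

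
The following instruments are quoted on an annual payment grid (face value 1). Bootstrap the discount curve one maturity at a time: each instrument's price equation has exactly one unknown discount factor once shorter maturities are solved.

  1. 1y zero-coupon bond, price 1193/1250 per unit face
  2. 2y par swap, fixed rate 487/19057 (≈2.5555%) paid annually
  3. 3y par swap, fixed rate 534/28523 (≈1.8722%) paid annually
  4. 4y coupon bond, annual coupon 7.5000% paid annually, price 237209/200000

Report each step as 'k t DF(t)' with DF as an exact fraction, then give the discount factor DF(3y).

step 1 [1y] zero: DF = P = 1193/1250 ≈ 0.954400
step 2 [2y] swap r/1=487/19057: DF=(1 − 487/19057·(0.954400))/(1+487/19057) = 9513/10000 ≈ 0.951300
step 3 [3y] swap r/1=534/28523: DF=(1 − 534/28523·(0.954400+0.951300))/(1+534/28523) = 4733/5000 ≈ 0.946600
step 4 [4y] bond c/1=3/40: DF=(237209/200000 − 3/40·(0.954400+0.951300+0.946600))/(1+3/40) = 9043/10000 ≈ 0.904300

1 1 1193/1250
2 2 9513/10000
3 3 4733/5000
4 4 9043/10000
DF(3y) = 4733/5000 ≈ 0.946600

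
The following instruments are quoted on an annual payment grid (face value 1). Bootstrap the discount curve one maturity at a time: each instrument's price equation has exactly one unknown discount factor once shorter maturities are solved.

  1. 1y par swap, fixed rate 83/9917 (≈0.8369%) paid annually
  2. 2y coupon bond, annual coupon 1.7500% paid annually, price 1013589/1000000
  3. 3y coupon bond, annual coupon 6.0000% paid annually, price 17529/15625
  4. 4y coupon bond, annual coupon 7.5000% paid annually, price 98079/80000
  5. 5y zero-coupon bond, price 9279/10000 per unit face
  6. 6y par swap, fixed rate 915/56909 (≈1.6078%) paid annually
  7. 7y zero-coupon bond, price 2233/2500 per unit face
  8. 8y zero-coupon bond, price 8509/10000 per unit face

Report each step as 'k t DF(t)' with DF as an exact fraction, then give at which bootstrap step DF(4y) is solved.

step 1 [1y] swap r/1=83/9917: DF=(1 − 83/9917·(0))/(1+83/9917) = 9917/10000 ≈ 0.991700
step 2 [2y] bond c/1=7/400: DF=(1013589/1000000 − 7/400·(0.991700))/(1+7/400) = 9791/10000 ≈ 0.979100
step 3 [3y] bond c/1=3/50: DF=(17529/15625 − 3/50·(0.991700+0.979100))/(1+3/50) = 2367/2500 ≈ 0.946800
step 4 [4y] bond c/1=3/40: DF=(98079/80000 − 3/40·(0.991700+0.979100+0.946800))/(1+3/40) = 9369/10000 ≈ 0.936900
step 5 [5y] zero: DF = P = 9279/10000 ≈ 0.927900
step 6 [6y] swap r/1=915/56909: DF=(1 − 915/56909·(0.991700+0.979100+0.946800+0.936900+0.927900))/(1+915/56909) = 1817/2000 ≈ 0.908500
step 7 [7y] zero: DF = P = 2233/2500 ≈ 0.893200
step 8 [8y] zero: DF = P = 8509/10000 ≈ 0.850900

1 1 9917/10000
2 2 9791/10000
3 3 2367/2500
4 4 9369/10000
5 5 9279/10000
6 6 1817/2000
7 7 2233/2500
8 8 8509/10000
DF(4y) is solved at step 4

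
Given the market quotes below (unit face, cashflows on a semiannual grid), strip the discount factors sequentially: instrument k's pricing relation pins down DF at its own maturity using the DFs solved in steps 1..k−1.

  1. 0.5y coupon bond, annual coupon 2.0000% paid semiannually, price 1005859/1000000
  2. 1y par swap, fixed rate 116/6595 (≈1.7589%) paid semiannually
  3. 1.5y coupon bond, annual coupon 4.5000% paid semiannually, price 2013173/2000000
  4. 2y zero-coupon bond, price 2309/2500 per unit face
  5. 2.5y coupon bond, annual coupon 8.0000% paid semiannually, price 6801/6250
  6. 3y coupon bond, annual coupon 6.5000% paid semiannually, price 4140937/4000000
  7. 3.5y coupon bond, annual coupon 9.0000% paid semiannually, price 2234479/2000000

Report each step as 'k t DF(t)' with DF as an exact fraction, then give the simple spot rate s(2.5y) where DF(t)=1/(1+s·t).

step 1 [0.5y] bond c/2=1/100: DF=(1005859/1000000 − 1/100·(0))/(1+1/100) = 9959/10000 ≈ 0.995900
step 2 [1y] swap r/2=58/6595: DF=(1 − 58/6595·(0.995900))/(1+58/6595) = 4913/5000 ≈ 0.982600
step 3 [1.5y] bond c/2=9/400: DF=(2013173/2000000 − 9/400·(0.995900+0.982600))/(1+9/400) = 9409/10000 ≈ 0.940900
step 4 [2y] zero: DF = P = 2309/2500 ≈ 0.923600
step 5 [2.5y] bond c/2=1/25: DF=(6801/6250 − 1/25·(0.995900+0.982600+0.940900+0.923600))/(1+1/25) = 1797/2000 ≈ 0.898500
step 6 [3y] bond c/2=13/400: DF=(4140937/4000000 − 13/400·(0.995900+0.982600+0.940900+0.923600+0.898500))/(1+13/400) = 4267/5000 ≈ 0.853400
step 7 [3.5y] bond c/2=9/200: DF=(2234479/2000000 − 9/200·(0.995900+0.982600+0.940900+0.923600+0.898500+0.853400))/(1+9/200) = 4141/5000 ≈ 0.828200

1 1/2 9959/10000
2 1 4913/5000
3 3/2 9409/10000
4 2 2309/2500
5 5/2 1797/2000
6 3 4267/5000
7 7/2 4141/5000
s(2.5y) = (1/(1797/2000) − 1)/(5/2) = 406/8985 ≈ 4.5186%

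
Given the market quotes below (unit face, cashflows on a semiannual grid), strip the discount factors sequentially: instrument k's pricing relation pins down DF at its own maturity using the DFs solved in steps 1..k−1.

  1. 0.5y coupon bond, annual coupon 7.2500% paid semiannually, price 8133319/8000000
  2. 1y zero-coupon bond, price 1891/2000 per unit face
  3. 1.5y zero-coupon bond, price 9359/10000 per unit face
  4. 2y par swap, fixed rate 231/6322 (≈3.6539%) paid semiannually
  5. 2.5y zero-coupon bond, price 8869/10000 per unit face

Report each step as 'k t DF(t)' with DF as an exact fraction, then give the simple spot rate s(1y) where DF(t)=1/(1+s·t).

1 1/2 9811/10000
2 1 1891/2000
3 3/2 9359/10000
4 2 9307/10000
5 5/2 8869/10000
s(1y) = (1/(1891/2000) − 1)/(1) = 109/1891 ≈ 5.7641%

step 1 [0.5y] bond c/2=29/800: DF=(8133319/8000000 − 29/800·(0))/(1+29/800) = 9811/10000 ≈ 0.981100
step 2 [1y] zero: DF = P = 1891/2000 ≈ 0.945500
step 3 [1.5y] zero: DF = P = 9359/10000 ≈ 0.935900
step 4 [2y] swap r/2=231/12644: DF=(1 − 231/12644·(0.981100+0.945500+0.935900))/(1+231/12644) = 9307/10000 ≈ 0.930700
step 5 [2.5y] zero: DF = P = 8869/10000 ≈ 0.886900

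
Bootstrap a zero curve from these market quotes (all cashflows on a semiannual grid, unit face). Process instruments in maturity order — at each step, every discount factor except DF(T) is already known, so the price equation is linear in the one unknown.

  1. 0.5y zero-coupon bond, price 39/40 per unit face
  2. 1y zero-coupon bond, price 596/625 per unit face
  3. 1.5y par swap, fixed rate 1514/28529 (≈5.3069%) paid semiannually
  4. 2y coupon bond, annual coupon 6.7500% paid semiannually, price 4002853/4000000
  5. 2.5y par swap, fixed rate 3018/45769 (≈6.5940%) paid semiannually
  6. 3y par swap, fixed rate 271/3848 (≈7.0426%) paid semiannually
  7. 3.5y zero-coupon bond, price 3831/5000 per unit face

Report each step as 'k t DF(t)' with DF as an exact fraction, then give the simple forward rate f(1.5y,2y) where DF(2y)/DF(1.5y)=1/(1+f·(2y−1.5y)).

step 1 [0.5y] zero: DF = P = 39/40 ≈ 0.975000
step 2 [1y] zero: DF = P = 596/625 ≈ 0.953600
step 3 [1.5y] swap r/2=757/28529: DF=(1 − 757/28529·(0.975000+0.953600))/(1+757/28529) = 9243/10000 ≈ 0.924300
step 4 [2y] bond c/2=27/800: DF=(4002853/4000000 − 27/800·(0.975000+0.953600+0.924300))/(1+27/800) = 8749/10000 ≈ 0.874900
step 5 [2.5y] swap r/2=1509/45769: DF=(1 − 1509/45769·(0.975000+0.953600+0.924300+0.874900))/(1+1509/45769) = 8491/10000 ≈ 0.849100
step 6 [3y] swap r/2=271/7696: DF=(1 − 271/7696·(0.975000+0.953600+0.924300+0.874900+0.849100))/(1+271/7696) = 8103/10000 ≈ 0.810300
step 7 [3.5y] zero: DF = P = 3831/5000 ≈ 0.766200

1 1/2 39/40
2 1 596/625
3 3/2 9243/10000
4 2 8749/10000
5 5/2 8491/10000
6 3 8103/10000
7 7/2 3831/5000
f(1.5y,2y) = ((9243/10000)/(8749/10000) − 1)/(1/2) = 76/673 ≈ 11.2927%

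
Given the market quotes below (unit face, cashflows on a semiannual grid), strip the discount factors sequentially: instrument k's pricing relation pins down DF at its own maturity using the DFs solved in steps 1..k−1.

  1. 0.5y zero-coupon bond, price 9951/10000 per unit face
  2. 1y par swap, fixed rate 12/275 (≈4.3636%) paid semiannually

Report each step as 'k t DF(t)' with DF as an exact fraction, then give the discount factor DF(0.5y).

step 1 [0.5y] zero: DF = P = 9951/10000 ≈ 0.995100
step 2 [1y] swap r/2=6/275: DF=(1 − 6/275·(0.995100))/(1+6/275) = 4787/5000 ≈ 0.957400

1 1/2 9951/10000
2 1 4787/5000
DF(0.5y) = 9951/10000 ≈ 0.995100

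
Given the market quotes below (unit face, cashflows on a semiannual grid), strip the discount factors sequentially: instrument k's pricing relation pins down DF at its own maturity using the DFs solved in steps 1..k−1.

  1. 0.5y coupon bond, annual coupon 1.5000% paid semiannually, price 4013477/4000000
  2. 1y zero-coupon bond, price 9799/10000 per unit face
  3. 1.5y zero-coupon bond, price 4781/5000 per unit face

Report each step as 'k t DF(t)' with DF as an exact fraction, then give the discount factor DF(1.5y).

1 1/2 9959/10000
2 1 9799/10000
3 3/2 4781/5000
DF(1.5y) = 4781/5000 ≈ 0.956200

step 1 [0.5y] bond c/2=3/400: DF=(4013477/4000000 − 3/400·(0))/(1+3/400) = 9959/10000 ≈ 0.995900
step 2 [1y] zero: DF = P = 9799/10000 ≈ 0.979900
step 3 [1.5y] zero: DF = P = 4781/5000 ≈ 0.956200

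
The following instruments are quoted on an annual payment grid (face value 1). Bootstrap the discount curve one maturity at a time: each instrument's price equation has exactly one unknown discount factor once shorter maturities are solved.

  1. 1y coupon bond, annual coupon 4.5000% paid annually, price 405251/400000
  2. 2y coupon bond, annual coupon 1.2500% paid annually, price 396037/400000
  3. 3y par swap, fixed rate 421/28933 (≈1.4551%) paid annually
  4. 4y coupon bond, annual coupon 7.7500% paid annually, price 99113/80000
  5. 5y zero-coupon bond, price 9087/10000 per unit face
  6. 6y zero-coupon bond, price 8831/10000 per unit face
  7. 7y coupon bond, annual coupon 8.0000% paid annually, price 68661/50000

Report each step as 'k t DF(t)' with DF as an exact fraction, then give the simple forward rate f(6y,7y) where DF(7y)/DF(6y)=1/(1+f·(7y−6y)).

step 1 [1y] bond c/1=9/200: DF=(405251/400000 − 9/200·(0))/(1+9/200) = 1939/2000 ≈ 0.969500
step 2 [2y] bond c/1=1/80: DF=(396037/400000 − 1/80·(0.969500))/(1+1/80) = 9659/10000 ≈ 0.965900
step 3 [3y] swap r/1=421/28933: DF=(1 − 421/28933·(0.969500+0.965900))/(1+421/28933) = 9579/10000 ≈ 0.957900
step 4 [4y] bond c/1=31/400: DF=(99113/80000 − 31/400·(0.969500+0.965900+0.957900))/(1+31/400) = 9417/10000 ≈ 0.941700
step 5 [5y] zero: DF = P = 9087/10000 ≈ 0.908700
step 6 [6y] zero: DF = P = 8831/10000 ≈ 0.883100
step 7 [7y] bond c/1=2/25: DF=(68661/50000 − 2/25·(0.969500+0.965900+0.957900+0.941700+0.908700+0.883100))/(1+2/25) = 8547/10000 ≈ 0.854700

1 1 1939/2000
2 2 9659/10000
3 3 9579/10000
4 4 9417/10000
5 5 9087/10000
6 6 8831/10000
7 7 8547/10000
f(6y,7y) = ((8831/10000)/(8547/10000) − 1)/(1) = 284/8547 ≈ 3.3228%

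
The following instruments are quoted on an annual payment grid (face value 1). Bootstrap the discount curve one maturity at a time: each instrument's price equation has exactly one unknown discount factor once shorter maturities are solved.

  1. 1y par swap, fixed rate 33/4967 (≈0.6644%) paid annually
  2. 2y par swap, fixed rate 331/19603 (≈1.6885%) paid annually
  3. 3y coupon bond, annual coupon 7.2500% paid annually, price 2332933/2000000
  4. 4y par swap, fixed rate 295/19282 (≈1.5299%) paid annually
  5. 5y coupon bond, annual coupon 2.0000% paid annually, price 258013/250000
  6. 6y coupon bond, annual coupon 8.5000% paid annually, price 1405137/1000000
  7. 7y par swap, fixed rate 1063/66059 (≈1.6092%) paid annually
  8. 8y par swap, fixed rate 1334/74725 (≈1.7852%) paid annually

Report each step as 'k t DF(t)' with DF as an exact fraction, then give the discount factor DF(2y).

step 1 [1y] swap r/1=33/4967: DF=(1 − 33/4967·(0))/(1+33/4967) = 4967/5000 ≈ 0.993400
step 2 [2y] swap r/1=331/19603: DF=(1 − 331/19603·(0.993400))/(1+331/19603) = 9669/10000 ≈ 0.966900
step 3 [3y] bond c/1=29/400: DF=(2332933/2000000 − 29/400·(0.993400+0.966900))/(1+29/400) = 9551/10000 ≈ 0.955100
step 4 [4y] swap r/1=295/19282: DF=(1 − 295/19282·(0.993400+0.966900+0.955100))/(1+295/19282) = 941/1000 ≈ 0.941000
step 5 [5y] bond c/1=1/50: DF=(258013/250000 − 1/50·(0.993400+0.966900+0.955100+0.941000))/(1+1/50) = 4681/5000 ≈ 0.936200
step 6 [6y] bond c/1=17/200: DF=(1405137/1000000 − 17/200·(0.993400+0.966900+0.955100+0.941000+0.936200))/(1+17/200) = 2299/2500 ≈ 0.919600
step 7 [7y] swap r/1=1063/66059: DF=(1 − 1063/66059·(0.993400+0.966900+0.955100+0.941000+0.936200+0.919600))/(1+1063/66059) = 8937/10000 ≈ 0.893700
step 8 [8y] swap r/1=1334/74725: DF=(1 − 1334/74725·(0.993400+0.966900+0.955100+0.941000+0.936200+0.919600+0.893700))/(1+1334/74725) = 4333/5000 ≈ 0.866600

1 1 4967/5000
2 2 9669/10000
3 3 9551/10000
4 4 941/1000
5 5 4681/5000
6 6 2299/2500
7 7 8937/10000
8 8 4333/5000
DF(2y) = 9669/10000 ≈ 0.966900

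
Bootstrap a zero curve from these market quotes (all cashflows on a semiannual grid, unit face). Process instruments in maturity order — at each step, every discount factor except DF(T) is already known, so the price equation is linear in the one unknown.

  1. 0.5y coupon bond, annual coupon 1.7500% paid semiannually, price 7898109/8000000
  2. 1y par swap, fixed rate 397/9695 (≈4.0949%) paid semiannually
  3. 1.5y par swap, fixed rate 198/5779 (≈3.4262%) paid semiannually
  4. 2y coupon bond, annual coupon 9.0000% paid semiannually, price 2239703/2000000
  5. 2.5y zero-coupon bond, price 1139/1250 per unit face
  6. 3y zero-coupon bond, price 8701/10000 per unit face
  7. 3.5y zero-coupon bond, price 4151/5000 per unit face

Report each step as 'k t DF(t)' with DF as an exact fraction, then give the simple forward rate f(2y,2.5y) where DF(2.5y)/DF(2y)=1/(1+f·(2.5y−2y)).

step 1 [0.5y] bond c/2=7/800: DF=(7898109/8000000 − 7/800·(0))/(1+7/800) = 9787/10000 ≈ 0.978700
step 2 [1y] swap r/2=397/19390: DF=(1 − 397/19390·(0.978700))/(1+397/19390) = 9603/10000 ≈ 0.960300
step 3 [1.5y] swap r/2=99/5779: DF=(1 − 99/5779·(0.978700+0.960300))/(1+99/5779) = 1901/2000 ≈ 0.950500
step 4 [2y] bond c/2=9/200: DF=(2239703/2000000 − 9/200·(0.978700+0.960300+0.950500))/(1+9/200) = 592/625 ≈ 0.947200
step 5 [2.5y] zero: DF = P = 1139/1250 ≈ 0.911200
step 6 [3y] zero: DF = P = 8701/10000 ≈ 0.870100
step 7 [3.5y] zero: DF = P = 4151/5000 ≈ 0.830200

1 1/2 9787/10000
2 1 9603/10000
3 3/2 1901/2000
4 2 592/625
5 5/2 1139/1250
6 3 8701/10000
7 7/2 4151/5000
f(2y,2.5y) = ((592/625)/(1139/1250) − 1)/(1/2) = 90/1139 ≈ 7.9017%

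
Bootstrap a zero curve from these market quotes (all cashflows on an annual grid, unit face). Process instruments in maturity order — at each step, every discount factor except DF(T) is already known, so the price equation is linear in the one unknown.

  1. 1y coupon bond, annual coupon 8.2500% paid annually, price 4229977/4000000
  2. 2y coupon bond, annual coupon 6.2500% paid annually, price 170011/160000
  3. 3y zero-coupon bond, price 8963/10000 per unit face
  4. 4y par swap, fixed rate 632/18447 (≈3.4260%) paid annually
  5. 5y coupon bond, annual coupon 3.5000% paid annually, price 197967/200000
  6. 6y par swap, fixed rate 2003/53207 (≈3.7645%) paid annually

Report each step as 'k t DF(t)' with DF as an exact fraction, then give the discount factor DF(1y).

step 1 [1y] bond c/1=33/400: DF=(4229977/4000000 − 33/400·(0))/(1+33/400) = 9769/10000 ≈ 0.976900
step 2 [2y] bond c/1=1/16: DF=(170011/160000 − 1/16·(0.976900))/(1+1/16) = 4713/5000 ≈ 0.942600
step 3 [3y] zero: DF = P = 8963/10000 ≈ 0.896300
step 4 [4y] swap r/1=632/18447: DF=(1 − 632/18447·(0.976900+0.942600+0.896300))/(1+632/18447) = 546/625 ≈ 0.873600
step 5 [5y] bond c/1=7/200: DF=(197967/200000 − 7/200·(0.976900+0.942600+0.896300+0.873600))/(1+7/200) = 2079/2500 ≈ 0.831600
step 6 [6y] swap r/1=2003/53207: DF=(1 − 2003/53207·(0.976900+0.942600+0.896300+0.873600+0.831600))/(1+2003/53207) = 7997/10000 ≈ 0.799700

1 1 9769/10000
2 2 4713/5000
3 3 8963/10000
4 4 546/625
5 5 2079/2500
6 6 7997/10000
DF(1y) = 9769/10000 ≈ 0.976900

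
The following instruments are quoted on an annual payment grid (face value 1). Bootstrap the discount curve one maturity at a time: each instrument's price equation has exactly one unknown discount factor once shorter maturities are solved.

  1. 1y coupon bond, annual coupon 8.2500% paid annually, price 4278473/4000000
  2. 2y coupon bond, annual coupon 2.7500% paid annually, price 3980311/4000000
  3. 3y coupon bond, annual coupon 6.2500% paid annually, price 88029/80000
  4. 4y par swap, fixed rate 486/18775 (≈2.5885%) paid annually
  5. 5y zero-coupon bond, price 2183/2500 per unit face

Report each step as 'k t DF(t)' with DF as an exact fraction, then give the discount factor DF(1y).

step 1 [1y] bond c/1=33/400: DF=(4278473/4000000 − 33/400·(0))/(1+33/400) = 9881/10000 ≈ 0.988100
step 2 [2y] bond c/1=11/400: DF=(3980311/4000000 − 11/400·(0.988100))/(1+11/400) = 471/500 ≈ 0.942000
step 3 [3y] bond c/1=1/16: DF=(88029/80000 − 1/16·(0.988100+0.942000))/(1+1/16) = 9221/10000 ≈ 0.922100
step 4 [4y] swap r/1=486/18775: DF=(1 − 486/18775·(0.988100+0.942000+0.922100))/(1+486/18775) = 2257/2500 ≈ 0.902800
step 5 [5y] zero: DF = P = 2183/2500 ≈ 0.873200

1 1 9881/10000
2 2 471/500
3 3 9221/10000
4 4 2257/2500
5 5 2183/2500
DF(1y) = 9881/10000 ≈ 0.988100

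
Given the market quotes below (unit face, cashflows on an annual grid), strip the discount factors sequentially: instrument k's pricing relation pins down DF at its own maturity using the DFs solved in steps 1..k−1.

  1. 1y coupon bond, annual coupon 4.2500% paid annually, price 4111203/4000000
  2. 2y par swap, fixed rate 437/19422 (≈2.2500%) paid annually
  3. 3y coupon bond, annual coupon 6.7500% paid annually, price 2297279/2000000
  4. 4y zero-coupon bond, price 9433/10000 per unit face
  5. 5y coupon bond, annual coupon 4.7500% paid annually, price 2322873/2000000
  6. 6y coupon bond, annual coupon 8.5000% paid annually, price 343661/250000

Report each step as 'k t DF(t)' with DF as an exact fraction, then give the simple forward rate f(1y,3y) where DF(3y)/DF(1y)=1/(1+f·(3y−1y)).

step 1 [1y] bond c/1=17/400: DF=(4111203/4000000 − 17/400·(0))/(1+17/400) = 9859/10000 ≈ 0.985900
step 2 [2y] swap r/1=437/19422: DF=(1 − 437/19422·(0.985900))/(1+437/19422) = 9563/10000 ≈ 0.956300
step 3 [3y] bond c/1=27/400: DF=(2297279/2000000 − 27/400·(0.985900+0.956300))/(1+27/400) = 2383/2500 ≈ 0.953200
step 4 [4y] zero: DF = P = 9433/10000 ≈ 0.943300
step 5 [5y] bond c/1=19/400: DF=(2322873/2000000 − 19/400·(0.985900+0.956300+0.953200+0.943300))/(1+19/400) = 9347/10000 ≈ 0.934700
step 6 [6y] bond c/1=17/200: DF=(343661/250000 − 17/200·(0.985900+0.956300+0.953200+0.943300+0.934700))/(1+17/200) = 893/1000 ≈ 0.893000

1 1 9859/10000
2 2 9563/10000
3 3 2383/2500
4 4 9433/10000
5 5 9347/10000
6 6 893/1000
f(1y,3y) = ((9859/10000)/(2383/2500) − 1)/(2) = 327/19064 ≈ 1.7153%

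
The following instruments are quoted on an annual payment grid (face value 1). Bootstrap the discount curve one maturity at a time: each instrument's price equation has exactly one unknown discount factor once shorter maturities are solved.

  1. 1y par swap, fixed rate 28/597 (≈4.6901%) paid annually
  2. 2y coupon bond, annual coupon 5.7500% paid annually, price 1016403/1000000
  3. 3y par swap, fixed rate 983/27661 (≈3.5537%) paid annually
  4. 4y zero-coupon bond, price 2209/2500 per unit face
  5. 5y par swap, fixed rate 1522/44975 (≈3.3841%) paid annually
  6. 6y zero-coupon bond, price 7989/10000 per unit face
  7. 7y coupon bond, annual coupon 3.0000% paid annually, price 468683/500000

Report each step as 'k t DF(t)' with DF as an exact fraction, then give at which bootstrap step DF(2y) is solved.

1 1 597/625
2 2 2273/2500
3 3 9017/10000
4 4 2209/2500
5 5 4239/5000
6 6 7989/10000
7 7 3779/5000
DF(2y) is solved at step 2

step 1 [1y] swap r/1=28/597: DF=(1 − 28/597·(0))/(1+28/597) = 597/625 ≈ 0.955200
step 2 [2y] bond c/1=23/400: DF=(1016403/1000000 − 23/400·(0.955200))/(1+23/400) = 2273/2500 ≈ 0.909200
step 3 [3y] swap r/1=983/27661: DF=(1 − 983/27661·(0.955200+0.909200))/(1+983/27661) = 9017/10000 ≈ 0.901700
step 4 [4y] zero: DF = P = 2209/2500 ≈ 0.883600
step 5 [5y] swap r/1=1522/44975: DF=(1 − 1522/44975·(0.955200+0.909200+0.901700+0.883600))/(1+1522/44975) = 4239/5000 ≈ 0.847800
step 6 [6y] zero: DF = P = 7989/10000 ≈ 0.798900
step 7 [7y] bond c/1=3/100: DF=(468683/500000 − 3/100·(0.955200+0.909200+0.901700+0.883600+0.847800+0.798900))/(1+3/100) = 3779/5000 ≈ 0.755800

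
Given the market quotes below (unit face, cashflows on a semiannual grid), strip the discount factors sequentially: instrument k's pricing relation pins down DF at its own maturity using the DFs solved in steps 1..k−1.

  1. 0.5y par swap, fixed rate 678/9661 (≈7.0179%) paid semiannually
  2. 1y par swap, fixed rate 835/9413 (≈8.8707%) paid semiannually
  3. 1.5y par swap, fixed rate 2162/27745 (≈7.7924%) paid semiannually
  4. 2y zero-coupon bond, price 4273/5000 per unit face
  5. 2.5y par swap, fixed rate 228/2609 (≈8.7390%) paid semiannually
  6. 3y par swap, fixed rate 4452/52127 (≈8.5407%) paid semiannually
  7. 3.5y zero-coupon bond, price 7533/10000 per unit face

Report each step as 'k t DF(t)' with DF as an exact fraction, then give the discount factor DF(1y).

step 1 [0.5y] swap r/2=339/9661: DF=(1 − 339/9661·(0))/(1+339/9661) = 9661/10000 ≈ 0.966100
step 2 [1y] swap r/2=835/18826: DF=(1 − 835/18826·(0.966100))/(1+835/18826) = 1833/2000 ≈ 0.916500
step 3 [1.5y] swap r/2=1081/27745: DF=(1 − 1081/27745·(0.966100+0.916500))/(1+1081/27745) = 8919/10000 ≈ 0.891900
step 4 [2y] zero: DF = P = 4273/5000 ≈ 0.854600
step 5 [2.5y] swap r/2=114/2609: DF=(1 − 114/2609·(0.966100+0.916500+0.891900+0.854600))/(1+114/2609) = 4031/5000 ≈ 0.806200
step 6 [3y] swap r/2=2226/52127: DF=(1 − 2226/52127·(0.966100+0.916500+0.891900+0.854600+0.806200))/(1+2226/52127) = 3887/5000 ≈ 0.777400
step 7 [3.5y] zero: DF = P = 7533/10000 ≈ 0.753300

1 1/2 9661/10000
2 1 1833/2000
3 3/2 8919/10000
4 2 4273/5000
5 5/2 4031/5000
6 3 3887/5000
7 7/2 7533/10000
DF(1y) = 1833/2000 ≈ 0.916500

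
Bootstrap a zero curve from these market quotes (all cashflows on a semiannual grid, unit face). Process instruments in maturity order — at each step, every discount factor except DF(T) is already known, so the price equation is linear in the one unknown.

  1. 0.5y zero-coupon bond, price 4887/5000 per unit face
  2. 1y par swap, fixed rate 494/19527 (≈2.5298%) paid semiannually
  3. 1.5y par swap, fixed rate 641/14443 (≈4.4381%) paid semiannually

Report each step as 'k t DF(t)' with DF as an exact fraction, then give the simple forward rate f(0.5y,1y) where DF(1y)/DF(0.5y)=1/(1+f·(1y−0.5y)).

1 1/2 4887/5000
2 1 9753/10000
3 3/2 9359/10000
f(0.5y,1y) = ((4887/5000)/(9753/10000) − 1)/(1/2) = 14/3251 ≈ 0.4306%

step 1 [0.5y] zero: DF = P = 4887/5000 ≈ 0.977400
step 2 [1y] swap r/2=247/19527: DF=(1 − 247/19527·(0.977400))/(1+247/19527) = 9753/10000 ≈ 0.975300
step 3 [1.5y] swap r/2=641/28886: DF=(1 − 641/28886·(0.977400+0.975300))/(1+641/28886) = 9359/10000 ≈ 0.935900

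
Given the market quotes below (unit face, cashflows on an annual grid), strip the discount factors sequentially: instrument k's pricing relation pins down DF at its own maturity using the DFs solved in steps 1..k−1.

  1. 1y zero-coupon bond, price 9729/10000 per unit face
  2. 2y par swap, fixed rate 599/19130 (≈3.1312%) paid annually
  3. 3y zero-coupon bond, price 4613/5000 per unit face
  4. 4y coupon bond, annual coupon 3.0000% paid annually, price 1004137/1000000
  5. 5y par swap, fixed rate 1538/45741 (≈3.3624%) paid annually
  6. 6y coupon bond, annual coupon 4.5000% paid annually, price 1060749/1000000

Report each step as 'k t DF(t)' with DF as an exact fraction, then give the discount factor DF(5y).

1 1 9729/10000
2 2 9401/10000
3 3 4613/5000
4 4 8923/10000
5 5 4231/5000
6 6 8181/10000
DF(5y) = 4231/5000 ≈ 0.846200

step 1 [1y] zero: DF = P = 9729/10000 ≈ 0.972900
step 2 [2y] swap r/1=599/19130: DF=(1 − 599/19130·(0.972900))/(1+599/19130) = 9401/10000 ≈ 0.940100
step 3 [3y] zero: DF = P = 4613/5000 ≈ 0.922600
step 4 [4y] bond c/1=3/100: DF=(1004137/1000000 − 3/100·(0.972900+0.940100+0.922600))/(1+3/100) = 8923/10000 ≈ 0.892300
step 5 [5y] swap r/1=1538/45741: DF=(1 − 1538/45741·(0.972900+0.940100+0.922600+0.892300))/(1+1538/45741) = 4231/5000 ≈ 0.846200
step 6 [6y] bond c/1=9/200: DF=(1060749/1000000 − 9/200·(0.972900+0.940100+0.922600+0.892300+0.846200))/(1+9/200) = 8181/10000 ≈ 0.818100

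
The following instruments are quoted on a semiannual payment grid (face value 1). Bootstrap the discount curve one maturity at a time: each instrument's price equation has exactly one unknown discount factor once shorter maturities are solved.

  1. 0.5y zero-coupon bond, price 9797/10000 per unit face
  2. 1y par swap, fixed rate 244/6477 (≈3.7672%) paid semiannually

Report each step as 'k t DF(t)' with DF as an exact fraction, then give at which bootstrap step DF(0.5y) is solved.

1 1/2 9797/10000
2 1 4817/5000
DF(0.5y) is solved at step 1

step 1 [0.5y] zero: DF = P = 9797/10000 ≈ 0.979700
step 2 [1y] swap r/2=122/6477: DF=(1 − 122/6477·(0.979700))/(1+122/6477) = 4817/5000 ≈ 0.963400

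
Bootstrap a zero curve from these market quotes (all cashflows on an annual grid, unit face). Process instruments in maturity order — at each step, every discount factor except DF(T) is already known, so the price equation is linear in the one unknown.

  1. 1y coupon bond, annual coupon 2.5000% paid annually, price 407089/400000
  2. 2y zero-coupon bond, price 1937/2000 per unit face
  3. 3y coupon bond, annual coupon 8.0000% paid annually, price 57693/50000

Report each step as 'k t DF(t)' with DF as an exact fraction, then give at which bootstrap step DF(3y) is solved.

step 1 [1y] bond c/1=1/40: DF=(407089/400000 − 1/40·(0))/(1+1/40) = 9929/10000 ≈ 0.992900
step 2 [2y] zero: DF = P = 1937/2000 ≈ 0.968500
step 3 [3y] bond c/1=2/25: DF=(57693/50000 − 2/25·(0.992900+0.968500))/(1+2/25) = 9231/10000 ≈ 0.923100

1 1 9929/10000
2 2 1937/2000
3 3 9231/10000
DF(3y) is solved at step 3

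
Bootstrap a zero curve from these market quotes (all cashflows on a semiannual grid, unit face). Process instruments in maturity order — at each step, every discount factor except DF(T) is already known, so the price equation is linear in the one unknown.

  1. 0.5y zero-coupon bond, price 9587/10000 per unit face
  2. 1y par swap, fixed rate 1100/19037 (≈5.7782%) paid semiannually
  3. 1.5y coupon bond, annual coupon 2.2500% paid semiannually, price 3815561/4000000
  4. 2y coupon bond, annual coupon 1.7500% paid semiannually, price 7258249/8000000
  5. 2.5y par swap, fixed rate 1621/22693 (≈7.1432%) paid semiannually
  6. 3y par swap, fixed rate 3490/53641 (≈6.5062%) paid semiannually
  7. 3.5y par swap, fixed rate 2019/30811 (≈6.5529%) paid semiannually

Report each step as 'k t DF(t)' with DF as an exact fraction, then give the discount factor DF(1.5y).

1 1/2 9587/10000
2 1 189/200
3 3/2 9221/10000
4 2 8749/10000
5 5/2 8379/10000
6 3 1651/2000
7 7/2 7981/10000
DF(1.5y) = 9221/10000 ≈ 0.922100

step 1 [0.5y] zero: DF = P = 9587/10000 ≈ 0.958700
step 2 [1y] swap r/2=550/19037: DF=(1 − 550/19037·(0.958700))/(1+550/19037) = 189/200 ≈ 0.945000
step 3 [1.5y] bond c/2=9/800: DF=(3815561/4000000 − 9/800·(0.958700+0.945000))/(1+9/800) = 9221/10000 ≈ 0.922100
step 4 [2y] bond c/2=7/800: DF=(7258249/8000000 − 7/800·(0.958700+0.945000+0.922100))/(1+7/800) = 8749/10000 ≈ 0.874900
step 5 [2.5y] swap r/2=1621/45386: DF=(1 − 1621/45386·(0.958700+0.945000+0.922100+0.874900))/(1+1621/45386) = 8379/10000 ≈ 0.837900
step 6 [3y] swap r/2=1745/53641: DF=(1 − 1745/53641·(0.958700+0.945000+0.922100+0.874900+0.837900))/(1+1745/53641) = 1651/2000 ≈ 0.825500
step 7 [3.5y] swap r/2=2019/61622: DF=(1 − 2019/61622·(0.958700+0.945000+0.922100+0.874900+0.837900+0.825500))/(1+2019/61622) = 7981/10000 ≈ 0.798100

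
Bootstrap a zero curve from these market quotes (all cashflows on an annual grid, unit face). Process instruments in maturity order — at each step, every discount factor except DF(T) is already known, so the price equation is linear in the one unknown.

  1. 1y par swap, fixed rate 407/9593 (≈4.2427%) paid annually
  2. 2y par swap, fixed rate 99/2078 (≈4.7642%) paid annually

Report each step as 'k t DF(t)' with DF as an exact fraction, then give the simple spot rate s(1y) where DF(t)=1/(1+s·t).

1 1 9593/10000
2 2 9109/10000
s(1y) = (1/(9593/10000) − 1)/(1) = 407/9593 ≈ 4.2427%

step 1 [1y] swap r/1=407/9593: DF=(1 − 407/9593·(0))/(1+407/9593) = 9593/10000 ≈ 0.959300
step 2 [2y] swap r/1=99/2078: DF=(1 − 99/2078·(0.959300))/(1+99/2078) = 9109/10000 ≈ 0.910900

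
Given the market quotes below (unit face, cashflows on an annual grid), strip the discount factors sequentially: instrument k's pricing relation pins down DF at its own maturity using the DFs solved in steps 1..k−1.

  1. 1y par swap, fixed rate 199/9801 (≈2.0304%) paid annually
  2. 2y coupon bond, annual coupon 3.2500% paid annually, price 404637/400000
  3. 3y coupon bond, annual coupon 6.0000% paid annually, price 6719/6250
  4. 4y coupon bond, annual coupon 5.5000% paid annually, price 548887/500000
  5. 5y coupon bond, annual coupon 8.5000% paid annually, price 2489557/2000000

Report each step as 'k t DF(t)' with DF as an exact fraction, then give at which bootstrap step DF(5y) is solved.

step 1 [1y] swap r/1=199/9801: DF=(1 − 199/9801·(0))/(1+199/9801) = 9801/10000 ≈ 0.980100
step 2 [2y] bond c/1=13/400: DF=(404637/400000 − 13/400·(0.980100))/(1+13/400) = 9489/10000 ≈ 0.948900
step 3 [3y] bond c/1=3/50: DF=(6719/6250 − 3/50·(0.980100+0.948900))/(1+3/50) = 181/200 ≈ 0.905000
step 4 [4y] bond c/1=11/200: DF=(548887/500000 − 11/200·(0.980100+0.948900+0.905000))/(1+11/200) = 558/625 ≈ 0.892800
step 5 [5y] bond c/1=17/200: DF=(2489557/2000000 − 17/200·(0.980100+0.948900+0.905000+0.892800))/(1+17/200) = 8553/10000 ≈ 0.855300

1 1 9801/10000
2 2 9489/10000
3 3 181/200
4 4 558/625
5 5 8553/10000
DF(5y) is solved at step 5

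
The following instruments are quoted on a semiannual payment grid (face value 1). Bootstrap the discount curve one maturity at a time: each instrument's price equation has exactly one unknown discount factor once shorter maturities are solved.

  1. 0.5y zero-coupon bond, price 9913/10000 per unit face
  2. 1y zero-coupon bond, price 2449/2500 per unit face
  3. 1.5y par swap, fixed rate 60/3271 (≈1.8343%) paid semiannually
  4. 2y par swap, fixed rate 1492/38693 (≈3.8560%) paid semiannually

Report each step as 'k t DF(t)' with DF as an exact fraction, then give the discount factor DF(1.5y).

1 1/2 9913/10000
2 1 2449/2500
3 3/2 973/1000
4 2 4627/5000
DF(1.5y) = 973/1000 ≈ 0.973000

step 1 [0.5y] zero: DF = P = 9913/10000 ≈ 0.991300
step 2 [1y] zero: DF = P = 2449/2500 ≈ 0.979600
step 3 [1.5y] swap r/2=30/3271: DF=(1 − 30/3271·(0.991300+0.979600))/(1+30/3271) = 973/1000 ≈ 0.973000
step 4 [2y] swap r/2=746/38693: DF=(1 − 746/38693·(0.991300+0.979600+0.973000))/(1+746/38693) = 4627/5000 ≈ 0.925400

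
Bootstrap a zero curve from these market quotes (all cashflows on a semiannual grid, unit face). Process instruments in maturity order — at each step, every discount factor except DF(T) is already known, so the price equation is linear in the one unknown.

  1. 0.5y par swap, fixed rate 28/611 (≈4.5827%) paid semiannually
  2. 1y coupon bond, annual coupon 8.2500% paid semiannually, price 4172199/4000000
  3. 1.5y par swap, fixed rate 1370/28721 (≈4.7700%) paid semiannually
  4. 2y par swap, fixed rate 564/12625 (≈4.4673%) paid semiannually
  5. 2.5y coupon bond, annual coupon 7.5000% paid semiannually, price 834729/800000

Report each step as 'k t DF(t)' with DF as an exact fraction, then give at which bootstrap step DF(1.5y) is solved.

step 1 [0.5y] swap r/2=14/611: DF=(1 − 14/611·(0))/(1+14/611) = 611/625 ≈ 0.977600
step 2 [1y] bond c/2=33/800: DF=(4172199/4000000 − 33/800·(0.977600))/(1+33/800) = 963/1000 ≈ 0.963000
step 3 [1.5y] swap r/2=685/28721: DF=(1 − 685/28721·(0.977600+0.963000))/(1+685/28721) = 1863/2000 ≈ 0.931500
step 4 [2y] swap r/2=282/12625: DF=(1 − 282/12625·(0.977600+0.963000+0.931500))/(1+282/12625) = 4577/5000 ≈ 0.915400
step 5 [2.5y] bond c/2=3/80: DF=(834729/800000 − 3/80·(0.977600+0.963000+0.931500+0.915400))/(1+3/80) = 543/625 ≈ 0.868800

1 1/2 611/625
2 1 963/1000
3 3/2 1863/2000
4 2 4577/5000
5 5/2 543/625
DF(1.5y) is solved at step 3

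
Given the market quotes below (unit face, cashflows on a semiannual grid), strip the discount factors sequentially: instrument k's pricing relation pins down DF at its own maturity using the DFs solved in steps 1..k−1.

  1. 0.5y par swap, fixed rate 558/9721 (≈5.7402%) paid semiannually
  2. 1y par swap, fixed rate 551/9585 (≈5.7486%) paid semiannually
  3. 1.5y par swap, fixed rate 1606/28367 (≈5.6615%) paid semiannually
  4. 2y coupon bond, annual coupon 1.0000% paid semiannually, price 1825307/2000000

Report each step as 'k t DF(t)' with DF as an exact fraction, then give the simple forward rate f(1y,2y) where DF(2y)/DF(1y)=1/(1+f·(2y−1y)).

1 1/2 9721/10000
2 1 9449/10000
3 3/2 9197/10000
4 2 447/500
f(1y,2y) = ((9449/10000)/(447/500) − 1)/(1) = 509/8940 ≈ 5.6935%

step 1 [0.5y] swap r/2=279/9721: DF=(1 − 279/9721·(0))/(1+279/9721) = 9721/10000 ≈ 0.972100
step 2 [1y] swap r/2=551/19170: DF=(1 − 551/19170·(0.972100))/(1+551/19170) = 9449/10000 ≈ 0.944900
step 3 [1.5y] swap r/2=803/28367: DF=(1 − 803/28367·(0.972100+0.944900))/(1+803/28367) = 9197/10000 ≈ 0.919700
step 4 [2y] bond c/2=1/200: DF=(1825307/2000000 − 1/200·(0.972100+0.944900+0.919700))/(1+1/200) = 447/500 ≈ 0.894000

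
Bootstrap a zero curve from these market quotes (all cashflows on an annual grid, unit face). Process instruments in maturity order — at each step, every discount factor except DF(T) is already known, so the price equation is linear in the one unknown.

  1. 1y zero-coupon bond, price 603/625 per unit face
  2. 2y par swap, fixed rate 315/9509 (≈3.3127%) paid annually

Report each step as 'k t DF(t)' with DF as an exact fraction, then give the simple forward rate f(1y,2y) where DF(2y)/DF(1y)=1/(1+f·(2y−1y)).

1 1 603/625
2 2 937/1000
f(1y,2y) = ((603/625)/(937/1000) − 1)/(1) = 139/4685 ≈ 2.9669%

step 1 [1y] zero: DF = P = 603/625 ≈ 0.964800
step 2 [2y] swap r/1=315/9509: DF=(1 − 315/9509·(0.964800))/(1+315/9509) = 937/1000 ≈ 0.937000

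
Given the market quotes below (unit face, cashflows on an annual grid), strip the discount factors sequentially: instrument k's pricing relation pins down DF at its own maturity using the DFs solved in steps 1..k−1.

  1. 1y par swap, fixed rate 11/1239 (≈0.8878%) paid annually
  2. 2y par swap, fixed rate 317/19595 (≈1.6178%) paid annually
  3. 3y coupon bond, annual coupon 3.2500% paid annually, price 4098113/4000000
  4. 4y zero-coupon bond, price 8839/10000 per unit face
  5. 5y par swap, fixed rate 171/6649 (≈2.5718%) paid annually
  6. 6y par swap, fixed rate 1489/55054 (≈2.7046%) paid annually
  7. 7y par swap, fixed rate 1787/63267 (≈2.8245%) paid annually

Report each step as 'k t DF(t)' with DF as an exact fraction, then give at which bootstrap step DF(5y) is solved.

step 1 [1y] swap r/1=11/1239: DF=(1 − 11/1239·(0))/(1+11/1239) = 1239/1250 ≈ 0.991200
step 2 [2y] swap r/1=317/19595: DF=(1 − 317/19595·(0.991200))/(1+317/19595) = 9683/10000 ≈ 0.968300
step 3 [3y] bond c/1=13/400: DF=(4098113/4000000 − 13/400·(0.991200+0.968300))/(1+13/400) = 4653/5000 ≈ 0.930600
step 4 [4y] zero: DF = P = 8839/10000 ≈ 0.883900
step 5 [5y] swap r/1=171/6649: DF=(1 − 171/6649·(0.991200+0.968300+0.930600+0.883900))/(1+171/6649) = 8803/10000 ≈ 0.880300
step 6 [6y] swap r/1=1489/55054: DF=(1 − 1489/55054·(0.991200+0.968300+0.930600+0.883900+0.880300))/(1+1489/55054) = 8511/10000 ≈ 0.851100
step 7 [7y] swap r/1=1787/63267: DF=(1 − 1787/63267·(0.991200+0.968300+0.930600+0.883900+0.880300+0.851100))/(1+1787/63267) = 8213/10000 ≈ 0.821300

1 1 1239/1250
2 2 9683/10000
3 3 4653/5000
4 4 8839/10000
5 5 8803/10000
6 6 8511/10000
7 7 8213/10000
DF(5y) is solved at step 5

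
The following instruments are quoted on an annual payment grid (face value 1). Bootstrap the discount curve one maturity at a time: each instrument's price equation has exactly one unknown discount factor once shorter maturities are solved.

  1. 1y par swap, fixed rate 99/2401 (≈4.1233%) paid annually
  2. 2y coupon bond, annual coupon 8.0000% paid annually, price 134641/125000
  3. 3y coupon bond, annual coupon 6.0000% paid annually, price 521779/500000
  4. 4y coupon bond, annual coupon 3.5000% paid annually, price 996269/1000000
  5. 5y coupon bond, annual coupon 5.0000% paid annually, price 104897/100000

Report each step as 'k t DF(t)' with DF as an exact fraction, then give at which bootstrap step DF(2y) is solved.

1 1 2401/2500
2 2 4631/5000
3 3 8777/10000
4 4 8691/10000
5 5 413/500
DF(2y) is solved at step 2

step 1 [1y] swap r/1=99/2401: DF=(1 − 99/2401·(0))/(1+99/2401) = 2401/2500 ≈ 0.960400
step 2 [2y] bond c/1=2/25: DF=(134641/125000 − 2/25·(0.960400))/(1+2/25) = 4631/5000 ≈ 0.926200
step 3 [3y] bond c/1=3/50: DF=(521779/500000 − 3/50·(0.960400+0.926200))/(1+3/50) = 8777/10000 ≈ 0.877700
step 4 [4y] bond c/1=7/200: DF=(996269/1000000 − 7/200·(0.960400+0.926200+0.877700))/(1+7/200) = 8691/10000 ≈ 0.869100
step 5 [5y] bond c/1=1/20: DF=(104897/100000 − 1/20·(0.960400+0.926200+0.877700+0.869100))/(1+1/20) = 413/500 ≈ 0.826000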